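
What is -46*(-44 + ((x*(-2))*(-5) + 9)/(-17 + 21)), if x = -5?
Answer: 4991/2 ≈ 2495.5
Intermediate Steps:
-46*(-44 + ((x*(-2))*(-5) + 9)/(-17 + 21)) = -46*(-44 + (-5*(-2)*(-5) + 9)/(-17 + 21)) = -46*(-44 + (10*(-5) + 9)/4) = -46*(-44 + (-50 + 9)*(¼)) = -46*(-44 - 41*¼) = -46*(-44 - 41/4) = -46*(-217/4) = 4991/2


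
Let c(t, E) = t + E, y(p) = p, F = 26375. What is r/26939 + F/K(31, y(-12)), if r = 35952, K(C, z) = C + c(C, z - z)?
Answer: 22991779/53878 ≈ 426.74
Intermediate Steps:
c(t, E) = E + t
K(C, z) = 2*C (K(C, z) = C + ((z - z) + C) = C + (0 + C) = C + C = 2*C)
r/26939 + F/K(31, y(-12)) = 35952/26939 + 26375/((2*31)) = 35952*(1/26939) + 26375/62 = 35952/26939 + 26375*(1/62) = 35952/26939 + 26375/62 = 22991779/53878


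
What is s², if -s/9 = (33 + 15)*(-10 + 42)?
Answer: 191102976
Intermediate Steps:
s = -13824 (s = -9*(33 + 15)*(-10 + 42) = -432*32 = -9*1536 = -13824)
s² = (-13824)² = 191102976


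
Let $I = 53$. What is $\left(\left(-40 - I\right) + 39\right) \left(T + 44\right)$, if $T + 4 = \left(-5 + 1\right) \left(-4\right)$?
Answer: $-3024$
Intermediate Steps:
$T = 12$ ($T = -4 + \left(-5 + 1\right) \left(-4\right) = -4 - -16 = -4 + 16 = 12$)
$\left(\left(-40 - I\right) + 39\right) \left(T + 44\right) = \left(\left(-40 - 53\right) + 39\right) \left(12 + 44\right) = \left(\left(-40 - 53\right) + 39\right) 56 = \left(-93 + 39\right) 56 = \left(-54\right) 56 = -3024$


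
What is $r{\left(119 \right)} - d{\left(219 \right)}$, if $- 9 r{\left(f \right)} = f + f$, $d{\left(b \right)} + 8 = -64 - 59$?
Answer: $\frac{941}{9} \approx 104.56$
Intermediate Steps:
$d{\left(b \right)} = -131$ ($d{\left(b \right)} = -8 - 123 = -131$)
$r{\left(f \right)} = - \frac{2 f}{9}$ ($r{\left(f \right)} = - \frac{f + f}{9} = - \frac{2 f}{9}$)
$r{\left(119 \right)} - d{\left(219 \right)} = \left(- \frac{2}{9}\right) 119 - -131 = - \frac{238}{9} + 131 = \frac{941}{9}$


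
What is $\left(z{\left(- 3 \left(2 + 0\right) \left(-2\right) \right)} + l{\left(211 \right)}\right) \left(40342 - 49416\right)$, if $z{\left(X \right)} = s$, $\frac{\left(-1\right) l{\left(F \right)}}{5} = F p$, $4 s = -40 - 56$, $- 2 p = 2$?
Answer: $-9355294$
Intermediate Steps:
$p = -1$ ($p = \left(- \frac{1}{2}\right) 2 = -1$)
$s = -24$ ($s = \frac{-40 - 56}{4} = \frac{1}{4} \left(-96\right) = -24$)
$l{\left(F \right)} = 5 F$ ($l{\left(F \right)} = - 5 F \left(-1\right) = - 5 \left(- F\right) = 5 F$)
$z{\left(X \right)} = -24$
$\left(z{\left(- 3 \left(2 + 0\right) \left(-2\right) \right)} + l{\left(211 \right)}\right) \left(40342 - 49416\right) = \left(-24 + 5 \cdot 211\right) \left(40342 - 49416\right) = \left(-24 + 1055\right) \left(-9074\right) = 1031 \left(-9074\right) = -9355294$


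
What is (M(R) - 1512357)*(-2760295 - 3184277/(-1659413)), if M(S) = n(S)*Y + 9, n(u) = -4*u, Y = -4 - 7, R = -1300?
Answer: 7189261598683463784/1659413 ≈ 4.3324e+12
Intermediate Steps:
Y = -11
M(S) = 9 + 44*S (M(S) = -4*S*(-11) + 9 = 44*S + 9 = 9 + 44*S)
(M(R) - 1512357)*(-2760295 - 3184277/(-1659413)) = ((9 + 44*(-1300)) - 1512357)*(-2760295 - 3184277/(-1659413)) = ((9 - 57200) - 1512357)*(-2760295 - 3184277*(-1/1659413)) = (-57191 - 1512357)*(-2760295 + 3184277/1659413) = -1569548*(-4580466222558/1659413) = 7189261598683463784/1659413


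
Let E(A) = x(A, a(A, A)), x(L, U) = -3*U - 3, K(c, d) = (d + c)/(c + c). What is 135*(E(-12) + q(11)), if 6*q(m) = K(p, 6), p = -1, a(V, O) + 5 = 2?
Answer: 3015/4 ≈ 753.75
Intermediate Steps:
a(V, O) = -3 (a(V, O) = -5 + 2 = -3)
K(c, d) = (c + d)/(2*c) (K(c, d) = (c + d)/((2*c)) = (c + d)*(1/(2*c)) = (c + d)/(2*c))
q(m) = -5/12 (q(m) = ((½)*(-1 + 6)/(-1))/6 = ((½)*(-1)*5)/6 = (⅙)*(-5/2) = -5/12)
x(L, U) = -3 - 3*U
E(A) = 6 (E(A) = -3 - 3*(-3) = -3 + 9 = 6)
135*(E(-12) + q(11)) = 135*(6 - 5/12) = 135*(67/12) = 3015/4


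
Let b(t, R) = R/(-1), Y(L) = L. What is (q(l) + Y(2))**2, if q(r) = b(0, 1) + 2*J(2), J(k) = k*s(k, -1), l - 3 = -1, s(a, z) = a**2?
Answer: 289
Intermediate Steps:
b(t, R) = -R (b(t, R) = R*(-1) = -R)
l = 2 (l = 3 - 1 = 2)
J(k) = k**3 (J(k) = k*k**2 = k**3)
q(r) = 15 (q(r) = -1*1 + 2*2**3 = -1 + 2*8 = -1 + 16 = 15)
(q(l) + Y(2))**2 = (15 + 2)**2 = 17**2 = 289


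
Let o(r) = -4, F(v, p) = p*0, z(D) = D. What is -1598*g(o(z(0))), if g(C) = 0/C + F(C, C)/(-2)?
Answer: 0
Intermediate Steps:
F(v, p) = 0
g(C) = 0 (g(C) = 0/C + 0/(-2) = 0 + 0*(-½) = 0 + 0 = 0)
-1598*g(o(z(0))) = -1598*0 = 0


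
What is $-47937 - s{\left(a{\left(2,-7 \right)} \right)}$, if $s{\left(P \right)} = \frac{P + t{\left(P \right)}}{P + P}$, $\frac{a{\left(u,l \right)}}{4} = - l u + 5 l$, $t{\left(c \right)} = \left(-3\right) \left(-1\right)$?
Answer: $- \frac{2684499}{56} \approx -47938.0$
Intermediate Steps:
$t{\left(c \right)} = 3$
$a{\left(u,l \right)} = 20 l - 4 l u$ ($a{\left(u,l \right)} = 4 \left(- l u + 5 l\right) = 4 \left(5 l - l u\right) = 20 l - 4 l u$)
$s{\left(P \right)} = \frac{3 + P}{2 P}$ ($s{\left(P \right)} = \frac{P + 3}{P + P} = \frac{3 + P}{2 P}$)
$-47937 - s{\left(a{\left(2,-7 \right)} \right)} = -47937 - \frac{3 + 4 \left(-7\right) \left(5 - 2\right)}{2 \cdot 4 \left(-7\right) \left(5 - 2\right)} = -47937 - \frac{3 + 4 \left(-7\right) 3}{2 \cdot 4 \left(-7\right) 3} = -47937 - \frac{3 - 84}{2 \left(-84\right)} = -47937 - \frac{1}{2} \left(- \frac{1}{84}\right) \left(-81\right) = -47937 - \frac{27}{56} = - \frac{2684499}{56}$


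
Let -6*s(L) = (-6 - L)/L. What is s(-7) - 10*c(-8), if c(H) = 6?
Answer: -2519/42 ≈ -59.976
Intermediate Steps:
s(L) = -(-6 - L)/(6*L)
s(-7) - 10*c(-8) = (1/6)*(6 - 7)/(-7) - 10*6 = (1/6)*(-1/7)*(-1) - 60 = 1/42 - 60 = -2519/42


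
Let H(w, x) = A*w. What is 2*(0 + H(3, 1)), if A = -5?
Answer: -30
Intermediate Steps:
H(w, x) = -5*w
2*(0 + H(3, 1)) = 2*(0 - 5*3) = 2*(0 - 15) = 2*(-15) = -30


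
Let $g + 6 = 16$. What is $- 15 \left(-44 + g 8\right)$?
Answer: $-540$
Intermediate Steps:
$g = 10$ ($g = -6 + 16 = 10$)
$- 15 \left(-44 + g 8\right) = - 15 \left(-44 + 10 \cdot 8\right) = - 15 \left(-44 + 80\right) = \left(-15\right) 36 = -540$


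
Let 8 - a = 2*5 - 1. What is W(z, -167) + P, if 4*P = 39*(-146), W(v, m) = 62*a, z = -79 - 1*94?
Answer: -2971/2 ≈ -1485.5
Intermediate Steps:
a = -1 (a = 8 - (2*5 - 1) = 8 - (10 - 1) = 8 - 1*9 = 8 - 9 = -1)
z = -173 (z = -79 - 94 = -173)
W(v, m) = -62 (W(v, m) = 62*(-1) = -62)
P = -2847/2 (P = (39*(-146))/4 = (1/4)*(-5694) = -2847/2 ≈ -1423.5)
W(z, -167) + P = -62 - 2847/2 = -2971/2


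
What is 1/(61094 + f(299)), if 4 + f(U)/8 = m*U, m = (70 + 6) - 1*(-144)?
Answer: 1/587302 ≈ 1.7027e-6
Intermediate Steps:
m = 220 (m = 76 + 144 = 220)
f(U) = -32 + 1760*U (f(U) = -32 + 8*(220*U) = -32 + 1760*U)
1/(61094 + f(299)) = 1/(61094 + (-32 + 1760*299)) = 1/(61094 + (-32 + 526240)) = 1/(61094 + 526208) = 1/587302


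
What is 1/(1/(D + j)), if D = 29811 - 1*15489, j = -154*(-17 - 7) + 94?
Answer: 18112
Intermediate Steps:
j = 3790 (j = -154*(-24) + 94 = 3696 + 94 = 3790)
D = 14322 (D = 29811 - 15489 = 14322)
1/(1/(D + j)) = 1/(1/(14322 + 3790)) = 1/(1/18112) = 18112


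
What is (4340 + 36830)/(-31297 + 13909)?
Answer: -895/378 ≈ -2.3677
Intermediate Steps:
(4340 + 36830)/(-31297 + 13909) = 41170/(-17388) = 41170*(-1/17388) = -895/378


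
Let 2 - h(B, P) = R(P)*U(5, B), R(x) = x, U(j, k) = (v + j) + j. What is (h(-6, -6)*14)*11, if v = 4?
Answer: 13244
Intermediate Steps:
U(j, k) = 4 + 2*j (U(j, k) = (4 + j) + j = 4 + 2*j)
h(B, P) = 2 - 14*P (h(B, P) = 2 - P*(4 + 2*5) = 2 - P*(4 + 10) = 2 - P*14 = 2 - 14*P)
(h(-6, -6)*14)*11 = ((2 - 14*(-6))*14)*11 = ((2 + 84)*14)*11 = (86*14)*11 = 1204*11 = 13244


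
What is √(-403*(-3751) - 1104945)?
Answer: 2*√101677 ≈ 637.74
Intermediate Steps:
√(-403*(-3751) - 1104945) = √(1511653 - 1104945) = √406708 = 2*√101677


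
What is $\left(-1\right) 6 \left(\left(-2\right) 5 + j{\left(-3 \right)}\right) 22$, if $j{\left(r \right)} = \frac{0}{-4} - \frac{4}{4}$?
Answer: $1452$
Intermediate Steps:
$j{\left(r \right)} = -1$ ($j{\left(r \right)} = 0 \left(- \frac{1}{4}\right) - 1 = 0 - 1 = -1$)
$\left(-1\right) 6 \left(\left(-2\right) 5 + j{\left(-3 \right)}\right) 22 = \left(-1\right) 6 \left(\left(-2\right) 5 - 1\right) 22 = - 6 \left(-10 - 1\right) 22 = \left(-6\right) \left(-11\right) 22 = 66 \cdot 22 = 1452$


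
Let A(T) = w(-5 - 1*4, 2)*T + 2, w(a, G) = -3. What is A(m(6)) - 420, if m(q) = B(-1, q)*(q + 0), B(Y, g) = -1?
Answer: -400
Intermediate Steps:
m(q) = -q (m(q) = -(q + 0) = -q)
A(T) = 2 - 3*T (A(T) = -3*T + 2 = 2 - 3*T)
A(m(6)) - 420 = (2 - (-3)*6) - 420 = (2 - 3*(-6)) - 420 = (2 + 18) - 420 = 20 - 420 = -400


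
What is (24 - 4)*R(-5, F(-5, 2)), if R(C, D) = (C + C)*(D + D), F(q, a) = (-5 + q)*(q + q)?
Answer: -40000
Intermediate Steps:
F(q, a) = 2*q*(-5 + q) (F(q, a) = (-5 + q)*(2*q) = 2*q*(-5 + q))
R(C, D) = 4*C*D (R(C, D) = (2*C)*(2*D) = 4*C*D)
(24 - 4)*R(-5, F(-5, 2)) = (24 - 4)*(4*(-5)*(2*(-5)*(-5 - 5))) = 20*(4*(-5)*(2*(-5)*(-10))) = 20*(4*(-5)*100) = 20*(-2000) = -40000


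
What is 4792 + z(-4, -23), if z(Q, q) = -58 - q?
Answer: 4757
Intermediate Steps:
4792 + z(-4, -23) = 4792 + (-58 - 1*(-23)) = 4792 + (-58 + 23) = 4792 - 35 = 4757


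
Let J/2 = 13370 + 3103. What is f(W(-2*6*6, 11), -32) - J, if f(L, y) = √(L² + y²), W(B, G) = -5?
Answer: -32946 + √1049 ≈ -32914.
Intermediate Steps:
J = 32946 (J = 2*(13370 + 3103) = 2*16473 = 32946)
f(W(-2*6*6, 11), -32) - J = √((-5)² + (-32)²) - 1*32946 = √(25 + 1024) - 32946 = √1049 - 32946 = -32946 + √1049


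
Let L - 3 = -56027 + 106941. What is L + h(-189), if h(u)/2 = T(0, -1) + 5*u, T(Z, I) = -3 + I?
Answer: 49019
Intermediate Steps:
L = 50917 (L = 3 + (-56027 + 106941) = 3 + 50914 = 50917)
h(u) = -8 + 10*u (h(u) = 2*((-3 - 1) + 5*u) = 2*(-4 + 5*u) = -8 + 10*u)
L + h(-189) = 50917 + (-8 + 10*(-189)) = 50917 + (-8 - 1890) = 50917 - 1898 = 49019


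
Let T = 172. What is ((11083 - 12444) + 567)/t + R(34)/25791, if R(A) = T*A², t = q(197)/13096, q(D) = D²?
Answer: -260464124096/1000922919 ≈ -260.22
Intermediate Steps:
t = 38809/13096 (t = 197²/13096 = 38809*(1/13096) = 38809/13096 ≈ 2.9634)
R(A) = 172*A²
((11083 - 12444) + 567)/t + R(34)/25791 = ((11083 - 12444) + 567)/(38809/13096) + (172*34²)/25791 = (-1361 + 567)*(13096/38809) + (172*1156)*(1/25791) = -794*13096/38809 + 198832*(1/25791) = -10398224/38809 + 198832/25791 = -260464124096/1000922919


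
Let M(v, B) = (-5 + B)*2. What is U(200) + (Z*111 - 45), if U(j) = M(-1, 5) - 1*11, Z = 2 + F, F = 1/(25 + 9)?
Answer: 5755/34 ≈ 169.26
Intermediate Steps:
M(v, B) = -10 + 2*B
F = 1/34 ≈ 0.029412
Z = 69/34 (Z = 2 + 1/34 = 69/34 ≈ 2.0294)
U(j) = -11 (U(j) = (-10 + 2*5) - 1*11 = (-10 + 10) - 11 = 0 - 11 = -11)
U(200) + (Z*111 - 45) = -11 + ((69/34)*111 - 45) = -11 + (7659/34 - 45) = -11 + 6129/34 = 5755/34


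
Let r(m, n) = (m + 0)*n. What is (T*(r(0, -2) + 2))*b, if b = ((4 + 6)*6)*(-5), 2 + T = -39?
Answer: 24600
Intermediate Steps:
T = -41 (T = -2 - 39 = -41)
r(m, n) = m*n
b = -300 (b = (10*6)*(-5) = 60*(-5) = -300)
(T*(r(0, -2) + 2))*b = -41*(0*(-2) + 2)*(-300) = -41*(0 + 2)*(-300) = -41*2*(-300) = -82*(-300) = 24600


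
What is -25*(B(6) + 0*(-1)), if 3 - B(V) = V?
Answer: 75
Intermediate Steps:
B(V) = 3 - V
-25*(B(6) + 0*(-1)) = -25*((3 - 1*6) + 0*(-1)) = -25*((3 - 6) + 0) = -25*(-3 + 0) = -25*(-3) = 75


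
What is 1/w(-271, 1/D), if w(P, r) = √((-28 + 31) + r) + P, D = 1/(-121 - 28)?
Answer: -271/73587 - I*√146/73587 ≈ -0.0036827 - 0.0001642*I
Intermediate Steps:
D = -1/149 (D = 1/(-149) = -1/149 ≈ -0.0067114)
w(P, r) = P + √(3 + r) (w(P, r) = √(3 + r) + P = P + √(3 + r))
1/w(-271, 1/D) = 1/(-271 + √(3 + 1/(-1/149))) = 1/(-271 + √(3 - 149)) = 1/(-271 + √(-146)) = 1/(-271 + I*√146)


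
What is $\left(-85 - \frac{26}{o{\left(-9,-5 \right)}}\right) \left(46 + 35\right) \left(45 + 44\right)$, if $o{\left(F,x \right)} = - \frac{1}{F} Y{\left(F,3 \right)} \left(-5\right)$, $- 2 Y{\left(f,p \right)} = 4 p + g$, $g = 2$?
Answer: $- \frac{23133681}{35} \approx -6.6096 \cdot 10^{5}$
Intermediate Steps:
$Y{\left(f,p \right)} = -1 - 2 p$ ($Y{\left(f,p \right)} = - \frac{4 p + 2}{2} = - \frac{2 + 4 p}{2} = -1 - 2 p$)
$o{\left(F,x \right)} = - \frac{35}{F}$ ($o{\left(F,x \right)} = - \frac{1}{F} \left(-1 - 6\right) \left(-5\right) = - \frac{1}{F} \left(-7\right) \left(-5\right) = \frac{7}{F} \left(-5\right) = - \frac{35}{F}$)
$\left(-85 - \frac{26}{o{\left(-9,-5 \right)}}\right) \left(46 + 35\right) \left(45 + 44\right) = \left(-85 - \frac{26}{\left(-35\right) \frac{1}{-9}}\right) \left(46 + 35\right) \left(45 + 44\right) = \left(-85 - \frac{26}{\left(-35\right) \left(- \frac{1}{9}\right)}\right) 81 \cdot 89 = \left(-85 - \frac{26}{\frac{35}{9}}\right) 7209 = \left(-85 - \frac{234}{35}\right) 7209 = \left(- \frac{3209}{35}\right) 7209 = - \frac{23133681}{35}$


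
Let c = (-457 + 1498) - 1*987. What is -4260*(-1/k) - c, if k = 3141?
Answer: -55118/1047 ≈ -52.644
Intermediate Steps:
c = 54 (c = 1041 - 987 = 54)
-4260*(-1/k) - c = -4260/((-1*3141)) - 1*54 = -4260/(-3141) - 54 = -4260*(-1/3141) - 54 = 1420/1047 - 54 = -55118/1047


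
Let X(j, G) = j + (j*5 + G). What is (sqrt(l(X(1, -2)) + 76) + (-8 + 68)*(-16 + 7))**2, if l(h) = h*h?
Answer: 291692 - 2160*sqrt(23) ≈ 2.8133e+5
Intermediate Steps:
X(j, G) = G + 6*j (X(j, G) = j + (5*j + G) = j + (G + 5*j) = G + 6*j)
l(h) = h**2
(sqrt(l(X(1, -2)) + 76) + (-8 + 68)*(-16 + 7))**2 = (sqrt((-2 + 6*1)**2 + 76) + (-8 + 68)*(-16 + 7))**2 = (sqrt((-2 + 6)**2 + 76) + 60*(-9))**2 = (sqrt(4**2 + 76) - 540)**2 = (sqrt(16 + 76) - 540)**2 = (sqrt(92) - 540)**2 = (2*sqrt(23) - 540)**2 = (-540 + 2*sqrt(23))**2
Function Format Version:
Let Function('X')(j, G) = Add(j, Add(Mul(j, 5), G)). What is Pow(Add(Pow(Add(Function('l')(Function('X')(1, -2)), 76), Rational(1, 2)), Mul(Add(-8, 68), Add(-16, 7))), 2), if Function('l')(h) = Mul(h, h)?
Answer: Add(291692, Mul(-2160, Pow(23, Rational(1, 2)))) ≈ 2.8133e+5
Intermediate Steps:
Function('X')(j, G) = Add(G, Mul(6, j)) (Function('X')(j, G) = Add(j, Add(Mul(5, j), G)) = Add(j, Add(G, Mul(5, j))) = Add(G, Mul(6, j)))
Function('l')(h) = Pow(h, 2)
Pow(Add(Pow(Add(Function('l')(Function('X')(1, -2)), 76), Rational(1, 2)), Mul(Add(-8, 68), Add(-16, 7))), 2) = Pow(Add(Pow(Add(Pow(Add(-2, Mul(6, 1)), 2), 76), Rational(1, 2)), Mul(Add(-8, 68), Add(-16, 7))), 2) = Pow(Add(Pow(Add(Pow(Add(-2, 6), 2), 76), Rational(1, 2)), Mul(60, -9)), 2) = Pow(Add(Pow(Add(Pow(4, 2), 76), Rational(1, 2)), -540), 2) = Pow(Add(Pow(Add(16, 76), Rational(1, 2)), -540), 2) = Pow(Add(Pow(92, Rational(1, 2)), -540), 2) = Pow(Add(Mul(2, Pow(23, Rational(1, 2))), -540), 2) = Pow(Add(-540, Mul(2, Pow(23, Rational(1, 2)))), 2)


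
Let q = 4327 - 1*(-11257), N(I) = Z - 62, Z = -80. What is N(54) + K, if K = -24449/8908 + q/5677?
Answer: -7181016373/50570716 ≈ -142.00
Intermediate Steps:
N(I) = -142 (N(I) = -80 - 62 = -142)
q = 15584 (q = 4327 + 11257 = 15584)
K = 25299/50570716 (K = -24449/8908 + 15584/5677 = 25299/50570716 ≈ 0.00050027)
N(54) + K = -142 + 25299/50570716 = -7181016373/50570716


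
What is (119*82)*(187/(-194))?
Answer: -912373/97 ≈ -9405.9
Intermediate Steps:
(119*82)*(187/(-194)) = 9758*(187*(-1/194)) = 9758*(-187/194) = -912373/97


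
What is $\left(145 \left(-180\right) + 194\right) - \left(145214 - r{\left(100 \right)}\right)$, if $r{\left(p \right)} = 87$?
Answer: $-171033$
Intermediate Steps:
$\left(145 \left(-180\right) + 194\right) - \left(145214 - r{\left(100 \right)}\right) = \left(145 \left(-180\right) + 194\right) - \left(145214 - 87\right) = \left(-26100 + 194\right) - \left(145214 - 87\right) = -25906 - 145127 = -171033$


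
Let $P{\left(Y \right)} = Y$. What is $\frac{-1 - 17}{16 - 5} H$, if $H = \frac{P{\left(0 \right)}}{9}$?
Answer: $0$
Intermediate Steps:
$H = 0$ ($H = \frac{0}{9} = 0 \cdot \frac{1}{9} = 0$)
$\frac{-1 - 17}{16 - 5} H = \frac{-1 - 17}{16 - 5} \cdot 0 = - \frac{18}{11} \cdot 0 = \left(-18\right) \frac{1}{11} \cdot 0 = \left(- \frac{18}{11}\right) 0 = 0$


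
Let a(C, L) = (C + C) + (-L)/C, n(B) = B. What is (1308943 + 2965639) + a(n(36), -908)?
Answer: 38472113/9 ≈ 4.2747e+6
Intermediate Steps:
a(C, L) = 2*C - L/C
(1308943 + 2965639) + a(n(36), -908) = (1308943 + 2965639) + (2*36 - 1*(-908)/36) = 4274582 + (72 - 1*(-908)*1/36) = 4274582 + (72 + 227/9) = 4274582 + 875/9 = 38472113/9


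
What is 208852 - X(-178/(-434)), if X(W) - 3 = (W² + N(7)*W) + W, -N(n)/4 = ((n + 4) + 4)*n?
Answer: 9842574787/47089 ≈ 2.0902e+5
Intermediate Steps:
N(n) = -4*n*(8 + n) (N(n) = -4*((n + 4) + 4)*n = -4*((4 + n) + 4)*n = -4*(8 + n)*n = -4*n*(8 + n))
X(W) = 3 + W² - 419*W (X(W) = 3 + ((W² + (-4*7*(8 + 7))*W) + W) = 3 + ((W² + (-4*7*15)*W) + W) = 3 + ((W² - 420*W) + W) = 3 + (W² - 419*W) = 3 + W² - 419*W)
208852 - X(-178/(-434)) = 208852 - (3 + (-178/(-434))² - (-74582)/(-434)) = 208852 - (3 + (-178*(-1/434))² - (-74582)*(-1)/434) = 208852 - (3 + (89/217)² - 419*89/217) = 208852 - (3 + 7921/47089 - 37291/217) = 208852 - 1*(-7942959/47089) = 208852 + 7942959/47089 = 9842574787/47089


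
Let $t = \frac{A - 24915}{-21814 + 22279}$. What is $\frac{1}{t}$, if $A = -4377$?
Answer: $- \frac{155}{9764} \approx -0.015875$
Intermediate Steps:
$t = - \frac{9764}{155}$ ($t = \frac{-4377 - 24915}{-21814 + 22279} = - \frac{29292}{465} = \left(-29292\right) \frac{1}{465} = - \frac{9764}{155} \approx -62.994$)
$\frac{1}{t} = \frac{1}{- \frac{9764}{155}} = - \frac{155}{9764}$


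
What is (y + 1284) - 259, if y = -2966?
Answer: -1941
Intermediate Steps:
(y + 1284) - 259 = (-2966 + 1284) - 259 = -1682 - 259 = -1941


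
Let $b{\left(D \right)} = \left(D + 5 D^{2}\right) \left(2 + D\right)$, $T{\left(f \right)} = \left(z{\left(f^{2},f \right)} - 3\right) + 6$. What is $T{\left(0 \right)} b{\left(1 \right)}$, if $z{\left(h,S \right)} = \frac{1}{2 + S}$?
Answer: $63$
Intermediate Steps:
$T{\left(f \right)} = 3 + \frac{1}{2 + f}$ ($T{\left(f \right)} = \left(\frac{1}{2 + f} - 3\right) + 6 = \left(-3 + \frac{1}{2 + f}\right) + 6 = 3 + \frac{1}{2 + f}$)
$b{\left(D \right)} = \left(2 + D\right) \left(D + 5 D^{2}\right)$
$T{\left(0 \right)} b{\left(1 \right)} = \frac{7 + 3 \cdot 0}{2 + 0} \cdot 1 \left(2 + 5 \cdot 1^{2} + 11 \cdot 1\right) = \frac{7 + 0}{2} \cdot 1 \left(2 + 5 \cdot 1 + 11\right) = \frac{1}{2} \cdot 7 \cdot 1 \left(2 + 5 + 11\right) = \frac{7 \cdot 1 \cdot 18}{2} = \frac{7}{2} \cdot 18 = 63$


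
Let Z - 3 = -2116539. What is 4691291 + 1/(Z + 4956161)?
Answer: 13321507205876/2839625 ≈ 4.6913e+6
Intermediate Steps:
Z = -2116536 (Z = 3 - 2116539 = -2116536)
4691291 + 1/(Z + 4956161) = 4691291 + 1/(-2116536 + 4956161) = 4691291 + 1/2839625 = 13321507205876/2839625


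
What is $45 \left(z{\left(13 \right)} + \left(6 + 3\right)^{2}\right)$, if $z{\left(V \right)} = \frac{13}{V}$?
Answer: $3690$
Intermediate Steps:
$45 \left(z{\left(13 \right)} + \left(6 + 3\right)^{2}\right) = 45 \left(\frac{13}{13} + \left(6 + 3\right)^{2}\right) = 45 \left(13 \cdot \frac{1}{13} + 9^{2}\right) = 45 \left(1 + 81\right) = 45 \cdot 82 = 3690$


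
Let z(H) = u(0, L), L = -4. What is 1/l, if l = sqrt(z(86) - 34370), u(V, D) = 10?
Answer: -I*sqrt(8590)/17180 ≈ -0.0053948*I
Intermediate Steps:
z(H) = 10
l = 2*I*sqrt(8590) (l = sqrt(10 - 34370) = sqrt(-34360) = 2*I*sqrt(8590) ≈ 185.36*I)
1/l = 1/(2*I*sqrt(8590)) = -I*sqrt(8590)/17180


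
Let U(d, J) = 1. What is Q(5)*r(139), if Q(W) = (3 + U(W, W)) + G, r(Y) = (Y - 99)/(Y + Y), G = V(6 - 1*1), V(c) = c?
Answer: 180/139 ≈ 1.2950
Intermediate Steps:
G = 5 (G = 6 - 1*1 = 6 - 1 = 5)
r(Y) = (-99 + Y)/(2*Y) (r(Y) = (-99 + Y)/((2*Y)) = (-99 + Y)*(1/(2*Y)) = (-99 + Y)/(2*Y))
Q(W) = 9 (Q(W) = (3 + 1) + 5 = 4 + 5 = 9)
Q(5)*r(139) = 9*((1/2)*(-99 + 139)/139) = 9*((1/2)*(1/139)*40) = 9*(20/139) = 180/139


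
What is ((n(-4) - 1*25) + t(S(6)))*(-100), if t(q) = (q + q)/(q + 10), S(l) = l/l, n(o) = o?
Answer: 31700/11 ≈ 2881.8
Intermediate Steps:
S(l) = 1
t(q) = 2*q/(10 + q) (t(q) = (2*q)/(10 + q) = 2*q/(10 + q))
((n(-4) - 1*25) + t(S(6)))*(-100) = ((-4 - 1*25) + 2*1/(10 + 1))*(-100) = ((-4 - 25) + 2*1/11)*(-100) = (-29 + 2*1*(1/11))*(-100) = (-29 + 2/11)*(-100) = -317/11*(-100) = 31700/11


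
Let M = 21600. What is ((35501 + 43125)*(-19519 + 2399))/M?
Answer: -8412982/135 ≈ -62318.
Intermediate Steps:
((35501 + 43125)*(-19519 + 2399))/M = ((35501 + 43125)*(-19519 + 2399))/21600 = (78626*(-17120))*(1/21600) = -1346077120*1/21600 = -8412982/135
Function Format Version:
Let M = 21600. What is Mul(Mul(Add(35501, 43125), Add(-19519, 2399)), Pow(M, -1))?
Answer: Rational(-8412982, 135) ≈ -62318.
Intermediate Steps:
Mul(Mul(Add(35501, 43125), Add(-19519, 2399)), Pow(M, -1)) = Mul(Mul(Add(35501, 43125), Add(-19519, 2399)), Pow(21600, -1)) = Mul(Mul(78626, -17120), Rational(1, 21600)) = Mul(-1346077120, Rational(1, 21600)) = Rational(-8412982, 135)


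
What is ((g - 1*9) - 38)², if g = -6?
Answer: 2809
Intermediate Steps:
((g - 1*9) - 38)² = ((-6 - 1*9) - 38)² = ((-6 - 9) - 38)² = (-15 - 38)² = (-53)² = 2809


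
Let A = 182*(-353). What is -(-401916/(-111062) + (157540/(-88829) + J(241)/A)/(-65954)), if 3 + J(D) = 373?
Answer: -415603461156571869/114843418801476638 ≈ -3.6189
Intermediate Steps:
A = -64246
J(D) = 370 (J(D) = -3 + 373 = 370)
-(-401916/(-111062) + (157540/(-88829) + J(241)/A)/(-65954)) = -(-401916/(-111062) + (157540/(-88829) + 370/(-64246))/(-65954)) = -(-401916*(-1/111062) + (157540*(-1/88829) + 370*(-1/64246))*(-1/65954)) = -(200958/55531 + (-157540/88829 - 185/32123)*(-1/65954)) = -(200958/55531 - 390545445/219496459*(-1/65954)) = -(200958/55531 + 390545445/14476669456886) = -1*415603461156571869/114843418801476638 = -415603461156571869/114843418801476638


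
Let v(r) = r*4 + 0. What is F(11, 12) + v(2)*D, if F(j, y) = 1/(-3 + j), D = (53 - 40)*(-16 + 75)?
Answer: 49089/8 ≈ 6136.1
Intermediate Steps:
D = 767 (D = 13*59 = 767)
v(r) = 4*r (v(r) = 4*r + 0 = 4*r)
F(11, 12) + v(2)*D = 1/(-3 + 11) + (4*2)*767 = 1/8 + 8*767 = ⅛ + 6136 = 49089/8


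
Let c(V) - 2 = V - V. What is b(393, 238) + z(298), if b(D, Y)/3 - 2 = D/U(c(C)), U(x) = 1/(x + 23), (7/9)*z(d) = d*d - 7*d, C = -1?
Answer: 986829/7 ≈ 1.4098e+5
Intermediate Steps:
c(V) = 2 (c(V) = 2 + (V - V) = 2 + 0 = 2)
z(d) = -9*d + 9*d**2/7 (z(d) = 9*(d*d - 7*d)/7 = 9*(d**2 - 7*d)/7 = -9*d + 9*d**2/7)
U(x) = 1/(23 + x)
b(D, Y) = 6 + 75*D (b(D, Y) = 6 + 3*(D/(1/(23 + 2))) = 6 + 3*(D/(1/25)) = 6 + 3*(D*25) = 6 + 3*(25*D) = 6 + 75*D)
b(393, 238) + z(298) = (6 + 75*393) + (9/7)*298*(-7 + 298) = (6 + 29475) + (9/7)*298*291 = 29481 + 780462/7 = 986829/7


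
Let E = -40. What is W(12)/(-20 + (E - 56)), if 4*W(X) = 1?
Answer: -1/464 ≈ -0.0021552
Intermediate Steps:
W(X) = ¼ (W(X) = (¼)*1 = ¼)
W(12)/(-20 + (E - 56)) = 1/(4*(-20 + (-40 - 56))) = 1/(4*(-20 - 96)) = (¼)/(-116) = (¼)*(-1/116) = -1/464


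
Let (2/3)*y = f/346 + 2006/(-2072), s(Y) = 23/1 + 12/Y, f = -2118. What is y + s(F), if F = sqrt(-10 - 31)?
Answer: 4432559/358456 - 12*I*sqrt(41)/41 ≈ 12.366 - 1.8741*I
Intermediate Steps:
F = I*sqrt(41) (F = sqrt(-41) = I*sqrt(41) ≈ 6.4031*I)
s(Y) = 23 + 12/Y (s(Y) = 23*1 + 12/Y = 23 + 12/Y)
y = -3811929/358456 (y = 3*(-2118/346 + 2006/(-2072))/2 = 3*(-2118*1/346 + 2006*(-1/2072))/2 = 3*(-1059/173 - 1003/1036)/2 = (3/2)*(-1270643/179228) = -3811929/358456 ≈ -10.634)
y + s(F) = -3811929/358456 + (23 + 12/((I*sqrt(41)))) = -3811929/358456 + (23 + 12*(-I*sqrt(41)/41)) = -3811929/358456 + (23 - 12*I*sqrt(41)/41) = 4432559/358456 - 12*I*sqrt(41)/41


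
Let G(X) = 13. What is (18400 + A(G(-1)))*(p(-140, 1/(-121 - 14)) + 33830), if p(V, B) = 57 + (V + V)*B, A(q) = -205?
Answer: 5549505325/9 ≈ 6.1661e+8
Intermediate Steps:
p(V, B) = 57 + 2*B*V (p(V, B) = 57 + (2*V)*B = 57 + 2*B*V)
(18400 + A(G(-1)))*(p(-140, 1/(-121 - 14)) + 33830) = (18400 - 205)*((57 + 2*(-140)/(-121 - 14)) + 33830) = 18195*((57 + 2*(-140)/(-135)) + 33830) = 18195*((57 + 2*(-1/135)*(-140)) + 33830) = 18195*((57 + 56/27) + 33830) = 18195*(1595/27 + 33830) = 18195*(915005/27) = 5549505325/9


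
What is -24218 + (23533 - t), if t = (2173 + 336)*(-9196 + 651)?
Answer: 21438720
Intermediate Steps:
t = -21439405 (t = 2509*(-8545) = -21439405)
-24218 + (23533 - t) = -24218 + (23533 - 1*(-21439405)) = -24218 + (23533 + 21439405) = -24218 + 21462938 = 21438720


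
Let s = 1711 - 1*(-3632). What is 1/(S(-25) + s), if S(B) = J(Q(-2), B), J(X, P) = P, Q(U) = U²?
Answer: 1/5318 ≈ 0.00018804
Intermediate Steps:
S(B) = B
s = 5343 (s = 1711 + 3632 = 5343)
1/(S(-25) + s) = 1/(-25 + 5343) = 1/5318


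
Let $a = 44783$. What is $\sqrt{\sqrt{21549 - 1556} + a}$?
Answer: $\sqrt{44783 + \sqrt{19993}} \approx 211.95$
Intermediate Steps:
$\sqrt{\sqrt{21549 - 1556} + a} = \sqrt{\sqrt{21549 - 1556} + 44783} = \sqrt{\sqrt{19993} + 44783} = \sqrt{44783 + \sqrt{19993}}$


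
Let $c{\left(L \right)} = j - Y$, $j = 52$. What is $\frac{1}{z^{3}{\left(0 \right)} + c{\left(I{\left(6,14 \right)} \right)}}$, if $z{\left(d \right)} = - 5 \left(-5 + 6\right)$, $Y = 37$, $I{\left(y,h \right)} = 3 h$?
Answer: $- \frac{1}{110} \approx -0.0090909$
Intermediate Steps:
$z{\left(d \right)} = -5$ ($z{\left(d \right)} = \left(-5\right) 1 = -5$)
$c{\left(L \right)} = 15$ ($c{\left(L \right)} = 52 - 37 = 15$)
$\frac{1}{z^{3}{\left(0 \right)} + c{\left(I{\left(6,14 \right)} \right)}} = \frac{1}{\left(-5\right)^{3} + 15} = \frac{1}{-125 + 15} = \frac{1}{-110} = - \frac{1}{110}$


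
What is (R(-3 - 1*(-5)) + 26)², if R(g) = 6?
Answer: 1024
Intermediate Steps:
(R(-3 - 1*(-5)) + 26)² = (6 + 26)² = 32² = 1024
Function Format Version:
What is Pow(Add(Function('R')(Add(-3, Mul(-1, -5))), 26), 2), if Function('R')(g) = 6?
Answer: 1024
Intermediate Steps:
Pow(Add(Function('R')(Add(-3, Mul(-1, -5))), 26), 2) = Pow(Add(6, 26), 2) = Pow(32, 2) = 1024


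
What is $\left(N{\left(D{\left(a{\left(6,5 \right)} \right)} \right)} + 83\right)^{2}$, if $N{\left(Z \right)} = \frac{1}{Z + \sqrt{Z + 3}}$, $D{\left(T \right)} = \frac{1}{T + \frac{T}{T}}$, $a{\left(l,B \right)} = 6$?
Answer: $\frac{161094410}{23409} + \frac{177688 \sqrt{154}}{23409} \approx 6975.9$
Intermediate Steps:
$D{\left(T \right)} = \frac{1}{1 + T}$ ($D{\left(T \right)} = \frac{1}{T + 1} = \frac{1}{1 + T}$)
$N{\left(Z \right)} = \frac{1}{Z + \sqrt{3 + Z}}$
$\left(N{\left(D{\left(a{\left(6,5 \right)} \right)} \right)} + 83\right)^{2} = \left(\frac{1}{\frac{1}{1 + 6} + \sqrt{3 + \frac{1}{1 + 6}}} + 83\right)^{2} = \left(\frac{1}{\frac{1}{7} + \sqrt{3 + \frac{1}{7}}} + 83\right)^{2} = \left(\frac{1}{\frac{1}{7} + \sqrt{\frac{22}{7}}} + 83\right)^{2} = \left(\frac{1}{\frac{1}{7} + \frac{\sqrt{154}}{7}} + 83\right)^{2} = \left(83 + \frac{1}{\frac{1}{7} + \frac{\sqrt{154}}{7}}\right)^{2}$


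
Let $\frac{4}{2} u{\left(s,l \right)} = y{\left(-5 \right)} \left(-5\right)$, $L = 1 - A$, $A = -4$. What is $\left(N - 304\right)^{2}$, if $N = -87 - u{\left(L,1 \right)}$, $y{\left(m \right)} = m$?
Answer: $\frac{651249}{4} \approx 1.6281 \cdot 10^{5}$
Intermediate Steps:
$L = 5$ ($L = 1 - -4 = 1 + 4 = 5$)
$u{\left(s,l \right)} = \frac{25}{2}$ ($u{\left(s,l \right)} = \frac{\left(-5\right) \left(-5\right)}{2} = \frac{1}{2} \cdot 25 = \frac{25}{2}$)
$N = - \frac{199}{2}$ ($N = -87 - \frac{25}{2} = - \frac{199}{2} \approx -99.5$)
$\left(N - 304\right)^{2} = \left(- \frac{199}{2} - 304\right)^{2} = \left(- \frac{807}{2}\right)^{2} = \frac{651249}{4}$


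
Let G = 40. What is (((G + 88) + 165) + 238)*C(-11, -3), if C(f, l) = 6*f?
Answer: -35046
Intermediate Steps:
(((G + 88) + 165) + 238)*C(-11, -3) = (((40 + 88) + 165) + 238)*(6*(-11)) = ((128 + 165) + 238)*(-66) = (293 + 238)*(-66) = 531*(-66) = -35046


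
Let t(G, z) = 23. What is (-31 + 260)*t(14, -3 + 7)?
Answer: 5267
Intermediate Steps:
(-31 + 260)*t(14, -3 + 7) = (-31 + 260)*23 = 229*23 = 5267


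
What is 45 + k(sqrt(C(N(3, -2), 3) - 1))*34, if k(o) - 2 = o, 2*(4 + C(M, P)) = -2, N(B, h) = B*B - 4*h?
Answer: 113 + 34*I*sqrt(6) ≈ 113.0 + 83.283*I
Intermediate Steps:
N(B, h) = B**2 - 4*h
C(M, P) = -5 (C(M, P) = -4 + (1/2)*(-2) = -4 - 1 = -5)
k(o) = 2 + o
45 + k(sqrt(C(N(3, -2), 3) - 1))*34 = 45 + (2 + sqrt(-5 - 1))*34 = 45 + (2 + sqrt(-6))*34 = 45 + (2 + I*sqrt(6))*34 = 45 + (68 + 34*I*sqrt(6)) = 113 + 34*I*sqrt(6)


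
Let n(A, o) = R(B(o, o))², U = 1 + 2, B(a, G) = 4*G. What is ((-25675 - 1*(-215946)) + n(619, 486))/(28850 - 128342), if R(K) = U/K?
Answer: -79895553985/41777088768 ≈ -1.9124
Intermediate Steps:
U = 3
R(K) = 3/K
n(A, o) = 9/(16*o²) (n(A, o) = (3/((4*o)))² = (3*(1/(4*o)))² = (3/(4*o))² = 9/(16*o²))
((-25675 - 1*(-215946)) + n(619, 486))/(28850 - 128342) = ((-25675 - 1*(-215946)) + (9/16)/486²)/(28850 - 128342) = ((-25675 + 215946) + (9/16)*(1/236196))/(-99492) = (190271 + 1/419904)*(-1/99492) = (79895553985/419904)*(-1/99492) = -79895553985/41777088768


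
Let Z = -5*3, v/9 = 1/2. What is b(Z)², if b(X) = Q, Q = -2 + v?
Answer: 25/4 ≈ 6.2500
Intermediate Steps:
v = 9/2 (v = 9*(1/2) = 9*(1*(½)) = 9*(½) = 9/2 ≈ 4.5000)
Z = -15
Q = 5/2 (Q = -2 + 9/2 = 5/2 ≈ 2.5000)
b(X) = 5/2
b(Z)² = (5/2)² = 25/4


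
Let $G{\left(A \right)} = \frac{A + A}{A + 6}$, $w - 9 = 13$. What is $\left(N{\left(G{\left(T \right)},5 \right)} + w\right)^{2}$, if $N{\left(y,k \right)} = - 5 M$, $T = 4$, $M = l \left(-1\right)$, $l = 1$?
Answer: $729$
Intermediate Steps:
$w = 22$ ($w = 9 + 13 = 22$)
$M = -1$ ($M = 1 \left(-1\right) = -1$)
$G{\left(A \right)} = \frac{2 A}{6 + A}$
$N{\left(y,k \right)} = 5$ ($N{\left(y,k \right)} = \left(-5\right) \left(-1\right) = 5$)
$\left(N{\left(G{\left(T \right)},5 \right)} + w\right)^{2} = \left(5 + 22\right)^{2} = 27^{2} = 729$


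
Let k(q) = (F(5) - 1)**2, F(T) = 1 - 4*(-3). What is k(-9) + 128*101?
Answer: 13072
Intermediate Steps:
F(T) = 13 (F(T) = 1 + 12 = 13)
k(q) = 144 (k(q) = (13 - 1)**2 = 12**2 = 144)
k(-9) + 128*101 = 144 + 128*101 = 144 + 12928 = 13072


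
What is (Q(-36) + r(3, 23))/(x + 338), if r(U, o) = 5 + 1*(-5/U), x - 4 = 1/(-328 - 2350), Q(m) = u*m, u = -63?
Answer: 18247892/2747625 ≈ 6.6413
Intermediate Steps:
Q(m) = -63*m
x = 10711/2678 (x = 4 + 1/(-328 - 2350) = 4 + 1/(-2678) = 4 - 1/2678 = 10711/2678 ≈ 3.9996)
r(U, o) = 5 - 5/U
(Q(-36) + r(3, 23))/(x + 338) = (-63*(-36) + (5 - 5/3))/(10711/2678 + 338) = (2268 + (5 - 5*1/3))/(915875/2678) = (2268 + (5 - 5/3))*(2678/915875) = (2268 + 10/3)*(2678/915875) = (6814/3)*(2678/915875) = 18247892/2747625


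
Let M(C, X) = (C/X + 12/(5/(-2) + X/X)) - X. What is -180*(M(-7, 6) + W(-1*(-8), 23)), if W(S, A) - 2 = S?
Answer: 930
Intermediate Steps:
W(S, A) = 2 + S
M(C, X) = -8 - X + C/X (M(C, X) = (C/X + 12/(5*(-1/2) + 1)) - X = (C/X + 12/(-5/2 + 1)) - X = (C/X + 12/(-3/2)) - X = (C/X + 12*(-2/3)) - X = (C/X - 8) - X = (-8 + C/X) - X = -8 - X + C/X)
-180*(M(-7, 6) + W(-1*(-8), 23)) = -180*((-8 - 1*6 - 7/6) + (2 - 1*(-8))) = -180*((-8 - 6 - 7*1/6) + (2 + 8)) = -180*((-8 - 6 - 7/6) + 10) = -180*(-91/6 + 10) = -180*(-31/6) = 930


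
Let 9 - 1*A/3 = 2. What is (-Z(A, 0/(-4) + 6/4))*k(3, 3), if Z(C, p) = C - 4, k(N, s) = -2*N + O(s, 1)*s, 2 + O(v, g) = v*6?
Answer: -714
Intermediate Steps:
O(v, g) = -2 + 6*v (O(v, g) = -2 + v*6 = -2 + 6*v)
k(N, s) = -2*N + s*(-2 + 6*s) (k(N, s) = -2*N + (-2 + 6*s)*s = -2*N + s*(-2 + 6*s))
A = 21 (A = 27 - 3*2 = 27 - 6 = 21)
Z(C, p) = -4 + C
(-Z(A, 0/(-4) + 6/4))*k(3, 3) = (-(-4 + 21))*(-2*3 + 2*3*(-1 + 3*3)) = (-1*17)*(-6 + 2*3*(-1 + 9)) = -17*(-6 + 2*3*8) = -17*(-6 + 48) = -17*42 = -714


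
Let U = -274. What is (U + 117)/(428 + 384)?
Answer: -157/812 ≈ -0.19335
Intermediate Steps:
(U + 117)/(428 + 384) = (-274 + 117)/(428 + 384) = -157/812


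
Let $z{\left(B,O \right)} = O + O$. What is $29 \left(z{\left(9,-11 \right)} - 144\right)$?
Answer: $-4814$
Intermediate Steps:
$z{\left(B,O \right)} = 2 O$
$29 \left(z{\left(9,-11 \right)} - 144\right) = 29 \left(2 \left(-11\right) - 144\right) = 29 \left(-22 - 144\right) = 29 \left(-166\right) = -4814$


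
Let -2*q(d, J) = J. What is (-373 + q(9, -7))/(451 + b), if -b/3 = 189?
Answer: 739/232 ≈ 3.1853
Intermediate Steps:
b = -567 (b = -3*189 = -567)
q(d, J) = -J/2
(-373 + q(9, -7))/(451 + b) = (-373 - ½*(-7))/(451 - 567) = (-373 + 7/2)/(-116) = -739/2*(-1/116) = 739/232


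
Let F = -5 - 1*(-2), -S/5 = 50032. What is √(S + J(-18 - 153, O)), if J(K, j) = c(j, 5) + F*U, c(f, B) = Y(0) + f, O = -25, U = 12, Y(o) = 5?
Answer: 2*I*√62554 ≈ 500.22*I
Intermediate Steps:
S = -250160 (S = -5*50032 = -250160)
c(f, B) = 5 + f
F = -3 (F = -5 + 2 = -3)
J(K, j) = -31 + j (J(K, j) = (5 + j) - 3*12 = (5 + j) - 36 = -31 + j)
√(S + J(-18 - 153, O)) = √(-250160 + (-31 - 25)) = √(-250160 - 56) = √(-250216) = 2*I*√62554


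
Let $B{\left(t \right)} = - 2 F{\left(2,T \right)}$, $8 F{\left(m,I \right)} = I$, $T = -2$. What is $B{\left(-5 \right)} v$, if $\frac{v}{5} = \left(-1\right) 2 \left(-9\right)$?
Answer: $45$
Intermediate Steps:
$F{\left(m,I \right)} = \frac{I}{8}$
$B{\left(t \right)} = \frac{1}{2}$ ($B{\left(t \right)} = - 2 \cdot \frac{1}{8} \left(-2\right) = \left(-2\right) \left(- \frac{1}{4}\right) = \frac{1}{2}$)
$v = 90$ ($v = 5 \left(-1\right) 2 \left(-9\right) = 5 \left(\left(-2\right) \left(-9\right)\right) = 5 \cdot 18 = 90$)
$B{\left(-5 \right)} v = \frac{1}{2} \cdot 90 = 45$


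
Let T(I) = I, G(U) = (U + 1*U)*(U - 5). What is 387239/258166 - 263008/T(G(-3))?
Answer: -4242570991/774498 ≈ -5477.8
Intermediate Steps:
G(U) = 2*U*(-5 + U) (G(U) = (U + U)*(-5 + U) = (2*U)*(-5 + U) = 2*U*(-5 + U))
387239/258166 - 263008/T(G(-3)) = 387239/258166 - 263008*(-1/(6*(-5 - 3))) = 387239*(1/258166) - 263008/(2*(-3)*(-8)) = 387239/258166 - 263008/48 = 387239/258166 - 263008*1/48 = 387239/258166 - 16438/3 = -4242570991/774498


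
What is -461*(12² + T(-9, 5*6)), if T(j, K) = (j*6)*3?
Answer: 8298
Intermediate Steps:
T(j, K) = 18*j (T(j, K) = (6*j)*3 = 18*j)
-461*(12² + T(-9, 5*6)) = -461*(12² + 18*(-9)) = -461*(144 - 162) = -461*(-18) = 8298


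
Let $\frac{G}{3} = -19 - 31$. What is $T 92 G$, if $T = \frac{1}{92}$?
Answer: $-150$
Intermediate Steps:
$G = -150$ ($G = 3 \left(-19 - 31\right) = 3 \left(-50\right) = -150$)
$T = \frac{1}{92} \approx 0.01087$
$T 92 G = \frac{1}{92} \cdot 92 \left(-150\right) = 1 \left(-150\right) = -150$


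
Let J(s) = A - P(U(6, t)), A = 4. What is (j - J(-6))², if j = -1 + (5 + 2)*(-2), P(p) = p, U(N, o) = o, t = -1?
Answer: 400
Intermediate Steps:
j = -15 (j = -1 + 7*(-2) = -1 - 14 = -15)
J(s) = 5 (J(s) = 4 - 1*(-1) = 4 + 1 = 5)
(j - J(-6))² = (-15 - 1*5)² = (-15 - 5)² = (-20)² = 400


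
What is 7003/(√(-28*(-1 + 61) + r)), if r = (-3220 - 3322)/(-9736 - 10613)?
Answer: -21009*I*√77280478058/34179778 ≈ -170.87*I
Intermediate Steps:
r = 6542/20349 (r = -6542/(-20349) = -6542*(-1/20349) = 6542/20349 ≈ 0.32149)
7003/(√(-28*(-1 + 61) + r)) = 7003/(√(-28*(-1 + 61) + 6542/20349)) = 7003/(√(-28*60 + 6542/20349)) = 7003/(√(-1680 + 6542/20349)) = 7003/(√(-34179778/20349)) = 7003/((I*√77280478058/6783)) = 7003*(-3*I*√77280478058/34179778) = -21009*I*√77280478058/34179778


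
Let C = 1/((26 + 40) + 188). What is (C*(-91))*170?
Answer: -7735/127 ≈ -60.906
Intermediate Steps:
C = 1/254 (C = 1/(66 + 188) = 1/254 ≈ 0.0039370)
(C*(-91))*170 = ((1/254)*(-91))*170 = -91/254*170 = -7735/127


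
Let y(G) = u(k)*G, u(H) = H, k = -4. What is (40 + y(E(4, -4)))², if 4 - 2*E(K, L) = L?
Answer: 576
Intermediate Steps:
E(K, L) = 2 - L/2
y(G) = -4*G
(40 + y(E(4, -4)))² = (40 - 4*(2 - ½*(-4)))² = (40 - 4*(2 + 2))² = (40 - 4*4)² = (40 - 16)² = 24² = 576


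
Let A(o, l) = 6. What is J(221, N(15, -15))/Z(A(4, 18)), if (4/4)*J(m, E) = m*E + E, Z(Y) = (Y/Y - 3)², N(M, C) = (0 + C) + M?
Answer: 0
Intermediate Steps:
N(M, C) = C + M
Z(Y) = 4 (Z(Y) = (1 - 3)² = (-2)² = 4)
J(m, E) = E + E*m (J(m, E) = m*E + E = E*m + E = E + E*m)
J(221, N(15, -15))/Z(A(4, 18)) = ((-15 + 15)*(1 + 221))/4 = (0*222)*(¼) = 0*(¼) = 0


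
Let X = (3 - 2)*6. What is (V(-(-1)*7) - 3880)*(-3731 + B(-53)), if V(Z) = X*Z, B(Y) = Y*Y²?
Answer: 585709504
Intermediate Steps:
B(Y) = Y³
X = 6 (X = 1*6 = 6)
V(Z) = 6*Z
(V(-(-1)*7) - 3880)*(-3731 + B(-53)) = (6*(-(-1)*7) - 3880)*(-3731 + (-53)³) = (6*(-1*(-7)) - 3880)*(-3731 - 148877) = (6*7 - 3880)*(-152608) = (42 - 3880)*(-152608) = -3838*(-152608) = 585709504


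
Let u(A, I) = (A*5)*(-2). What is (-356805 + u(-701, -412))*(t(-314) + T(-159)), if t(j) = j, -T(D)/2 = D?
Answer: -1399180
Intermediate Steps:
T(D) = -2*D
u(A, I) = -10*A (u(A, I) = (5*A)*(-2) = -10*A)
(-356805 + u(-701, -412))*(t(-314) + T(-159)) = (-356805 - 10*(-701))*(-314 - 2*(-159)) = (-356805 + 7010)*(-314 + 318) = -349795*4 = -1399180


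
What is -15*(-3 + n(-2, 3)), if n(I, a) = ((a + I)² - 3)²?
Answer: -15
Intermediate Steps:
n(I, a) = (-3 + (I + a)²)² (n(I, a) = ((I + a)² - 3)² = (-3 + (I + a)²)²)
-15*(-3 + n(-2, 3)) = -15*(-3 + (-3 + (-2 + 3)²)²) = -15*(-3 + (-3 + 1²)²) = -15*(-3 + (-3 + 1)²) = -15*(-3 + (-2)²) = -15*(-3 + 4) = -15*1 = -15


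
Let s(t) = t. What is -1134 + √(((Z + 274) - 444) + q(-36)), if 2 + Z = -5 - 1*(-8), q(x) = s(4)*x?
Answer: -1134 + I*√313 ≈ -1134.0 + 17.692*I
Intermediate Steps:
q(x) = 4*x
Z = 1 (Z = -2 + (-5 - 1*(-8)) = -2 + (-5 + 8) = -2 + 3 = 1)
-1134 + √(((Z + 274) - 444) + q(-36)) = -1134 + √(((1 + 274) - 444) + 4*(-36)) = -1134 + √((275 - 444) - 144) = -1134 + √(-169 - 144) = -1134 + √(-313) = -1134 + I*√313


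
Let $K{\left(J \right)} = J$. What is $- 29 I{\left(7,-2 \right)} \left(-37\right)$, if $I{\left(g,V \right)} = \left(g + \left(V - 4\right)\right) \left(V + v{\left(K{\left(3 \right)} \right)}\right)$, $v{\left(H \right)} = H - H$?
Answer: $-2146$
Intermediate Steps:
$v{\left(H \right)} = 0$
$I{\left(g,V \right)} = V \left(-4 + V + g\right)$ ($I{\left(g,V \right)} = \left(g + \left(V - 4\right)\right) \left(V + 0\right) = \left(g + \left(-4 + V\right)\right) V = \left(-4 + V + g\right) V = V \left(-4 + V + g\right)$)
$- 29 I{\left(7,-2 \right)} \left(-37\right) = - 29 \left(- 2 \left(-4 - 2 + 7\right)\right) \left(-37\right) = - 29 \left(\left(-2\right) 1\right) \left(-37\right) = \left(-29\right) \left(-2\right) \left(-37\right) = 58 \left(-37\right) = -2146$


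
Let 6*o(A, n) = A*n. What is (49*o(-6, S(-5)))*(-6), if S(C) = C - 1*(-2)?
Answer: -882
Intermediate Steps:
S(C) = 2 + C (S(C) = C + 2 = 2 + C)
o(A, n) = A*n/6 (o(A, n) = (A*n)/6 = A*n/6)
(49*o(-6, S(-5)))*(-6) = (49*((1/6)*(-6)*(2 - 5)))*(-6) = (49*((1/6)*(-6)*(-3)))*(-6) = (49*3)*(-6) = 147*(-6) = -882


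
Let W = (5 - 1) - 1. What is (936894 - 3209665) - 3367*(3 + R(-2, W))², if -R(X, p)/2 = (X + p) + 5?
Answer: -2545498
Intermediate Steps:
W = 3 (W = 4 - 1 = 3)
R(X, p) = -10 - 2*X - 2*p (R(X, p) = -2*((X + p) + 5) = -2*(5 + X + p) = -10 - 2*X - 2*p)
(936894 - 3209665) - 3367*(3 + R(-2, W))² = (936894 - 3209665) - 3367*(3 + (-10 - 2*(-2) - 2*3))² = -2272771 - 3367*(3 + (-10 + 4 - 6))² = -2272771 - 3367*(3 - 12)² = -2272771 - 3367*(-9)² = -2272771 - 3367*81 = -2272771 - 272727 = -2545498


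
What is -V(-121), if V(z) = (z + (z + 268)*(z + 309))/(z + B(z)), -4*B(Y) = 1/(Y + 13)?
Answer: 11886480/52271 ≈ 227.40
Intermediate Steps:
B(Y) = -1/(4*(13 + Y)) (B(Y) = -1/(4*(Y + 13)) = -1/(4*(13 + Y)))
V(z) = (z + (268 + z)*(309 + z))/(z - 1/(52 + 4*z)) (V(z) = (z + (z + 268)*(z + 309))/(z - 1/(52 + 4*z)) = (z + (268 + z)*(309 + z))/(z - 1/(52 + 4*z)))
-V(-121) = -4*(13 - 121)*(82812 + (-121)**2 + 578*(-121))/(-1 + 4*(-121)*(13 - 121)) = -4*(-108)*(82812 + 14641 - 69938)/(-1 + 4*(-121)*(-108)) = -4*(-108)*27515/(-1 + 52272) = -4*(-108)*27515/52271 = -1*(-11886480/52271) = 11886480/52271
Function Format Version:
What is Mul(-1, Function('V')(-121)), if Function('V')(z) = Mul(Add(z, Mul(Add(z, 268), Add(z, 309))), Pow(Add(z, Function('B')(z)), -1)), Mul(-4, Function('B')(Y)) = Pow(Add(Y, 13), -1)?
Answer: Rational(11886480, 52271) ≈ 227.40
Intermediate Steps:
Function('B')(Y) = Mul(Rational(-1, 4), Pow(Add(13, Y), -1)) (Function('B')(Y) = Mul(Rational(-1, 4), Pow(Add(Y, 13), -1)) = Mul(Rational(-1, 4), Pow(Add(13, Y), -1)))
Function('V')(z) = Mul(Pow(Add(z, Mul(-1, Pow(Add(52, Mul(4, z)), -1))), -1), Add(z, Mul(Add(268, z), Add(309, z)))) (Function('V')(z) = Mul(Add(z, Mul(Add(z, 268), Add(z, 309))), Pow(Add(z, Mul(-1, Pow(Add(52, Mul(4, z)), -1))), -1)) = Mul(Add(z, Mul(Add(268, z), Add(309, z))), Pow(Add(z, Mul(-1, Pow(Add(52, Mul(4, z)), -1))), -1)) = Mul(Pow(Add(z, Mul(-1, Pow(Add(52, Mul(4, z)), -1))), -1), Add(z, Mul(Add(268, z), Add(309, z)))))
Mul(-1, Function('V')(-121)) = Mul(-1, Mul(4, Pow(Add(-1, Mul(4, -121, Add(13, -121))), -1), Add(13, -121), Add(82812, Pow(-121, 2), Mul(578, -121)))) = Mul(-1, Mul(4, Pow(Add(-1, Mul(4, -121, -108)), -1), -108, Add(82812, 14641, -69938))) = Mul(-1, Mul(4, Pow(Add(-1, 52272), -1), -108, 27515)) = Mul(-1, Mul(4, Pow(52271, -1), -108, 27515)) = Mul(-1, Mul(4, Rational(1, 52271), -108, 27515)) = Mul(-1, Rational(-11886480, 52271)) = Rational(11886480, 52271)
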